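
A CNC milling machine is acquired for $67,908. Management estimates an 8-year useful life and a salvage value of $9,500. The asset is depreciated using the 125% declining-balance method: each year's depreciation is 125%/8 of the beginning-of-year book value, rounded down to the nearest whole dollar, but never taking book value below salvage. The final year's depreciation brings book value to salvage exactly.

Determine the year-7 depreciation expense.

$3,828

Depreciable base = $67,908 − $9,500 = $58,408.
Year 1: ⌊$67,908 × 125%/8⌋ = $10,610. Book value $57,298.
Year 2: ⌊$57,298 × 125%/8⌋ = $8,952. Book value $48,346.
Year 3: ⌊$48,346 × 125%/8⌋ = $7,554. Book value $40,792.
Year 4: ⌊$40,792 × 125%/8⌋ = $6,373. Book value $34,419.
Year 5: ⌊$34,419 × 125%/8⌋ = $5,377. Book value $29,042.
Year 6: ⌊$29,042 × 125%/8⌋ = $4,537. Book value $24,505.
Year 7: ⌊$24,505 × 125%/8⌋ = $3,828. Book value $20,677.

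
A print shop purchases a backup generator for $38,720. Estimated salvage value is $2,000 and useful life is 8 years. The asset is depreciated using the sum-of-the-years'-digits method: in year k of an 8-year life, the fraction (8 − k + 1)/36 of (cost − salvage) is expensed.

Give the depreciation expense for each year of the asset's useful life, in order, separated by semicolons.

Depreciable base = $38,720 − $2,000 = $36,720.
Sum of the years' digits = 8+7+6+5+4+3+2+1 = 36.
Year 1: $36,720 × 8/36 = $8,160. Book value $30,560.
Year 2: $36,720 × 7/36 = $7,140. Book value $23,420.
Year 3: $36,720 × 6/36 = $6,120. Book value $17,300.
Year 4: $36,720 × 5/36 = $5,100. Book value $12,200.
Year 5: $36,720 × 4/36 = $4,080. Book value $8,120.
Year 6: $36,720 × 3/36 = $3,060. Book value $5,060.
Year 7: $36,720 × 2/36 = $2,040. Book value $3,020.
Year 8: $36,720 × 1/36 = $1,020. Book value $2,000.

$8,160; $7,140; $6,120; $5,100; $4,080; $3,060; $2,040; $1,020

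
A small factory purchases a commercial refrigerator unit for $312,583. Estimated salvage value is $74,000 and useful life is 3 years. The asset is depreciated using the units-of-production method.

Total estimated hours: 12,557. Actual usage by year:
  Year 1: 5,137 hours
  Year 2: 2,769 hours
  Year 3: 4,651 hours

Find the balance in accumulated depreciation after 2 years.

$150,214

Depreciable base = $312,583 − $74,000 = $238,583.
Rate = $238,583 / 12,557 hours = $19 per hour.
Year 1: 5,137 × $19 = $97,603. Book value $214,980.
Year 2: 2,769 × $19 = $52,611. Book value $162,369.
Accumulated through year 2 = $312,583 − $162,369 = $150,214.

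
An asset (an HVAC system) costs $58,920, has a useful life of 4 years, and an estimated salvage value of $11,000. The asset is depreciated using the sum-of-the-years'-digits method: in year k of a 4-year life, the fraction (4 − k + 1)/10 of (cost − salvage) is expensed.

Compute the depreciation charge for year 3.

$9,584

Depreciable base = $58,920 − $11,000 = $47,920.
Sum of the years' digits = 4+3+2+1 = 10.
Year 1: $47,920 × 4/10 = $19,168. Book value $39,752.
Year 2: $47,920 × 3/10 = $14,376. Book value $25,376.
Year 3: $47,920 × 2/10 = $9,584. Book value $15,792.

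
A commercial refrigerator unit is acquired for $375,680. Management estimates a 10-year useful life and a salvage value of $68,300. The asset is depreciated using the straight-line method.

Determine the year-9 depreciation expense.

Depreciable base = $375,680 − $68,300 = $307,380.
Annual expense = $307,380 / 10 = $30,738.

$30,738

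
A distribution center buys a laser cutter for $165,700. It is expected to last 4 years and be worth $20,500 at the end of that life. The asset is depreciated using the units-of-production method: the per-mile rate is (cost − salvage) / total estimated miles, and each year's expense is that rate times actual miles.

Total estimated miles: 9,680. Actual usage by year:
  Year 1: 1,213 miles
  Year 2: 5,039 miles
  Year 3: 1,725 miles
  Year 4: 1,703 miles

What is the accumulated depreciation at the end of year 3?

$119,655

Depreciable base = $165,700 − $20,500 = $145,200.
Rate = $145,200 / 9,680 miles = $15 per mile.
Year 1: 1,213 × $15 = $18,195. Book value $147,505.
Year 2: 5,039 × $15 = $75,585. Book value $71,920.
Year 3: 1,725 × $15 = $25,875. Book value $46,045.
Accumulated through year 3 = $165,700 − $46,045 = $119,655.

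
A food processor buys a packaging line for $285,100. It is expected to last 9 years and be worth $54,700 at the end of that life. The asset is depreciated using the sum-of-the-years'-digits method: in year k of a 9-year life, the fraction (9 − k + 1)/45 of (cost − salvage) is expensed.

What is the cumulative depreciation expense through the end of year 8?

$225,280

Depreciable base = $285,100 − $54,700 = $230,400.
Sum of the years' digits = 9+8+7+6+5+4+3+2+1 = 45.
Year 1: $230,400 × 9/45 = $46,080. Book value $239,020.
Year 2: $230,400 × 8/45 = $40,960. Book value $198,060.
Year 3: $230,400 × 7/45 = $35,840. Book value $162,220.
Year 4: $230,400 × 6/45 = $30,720. Book value $131,500.
Year 5: $230,400 × 5/45 = $25,600. Book value $105,900.
Year 6: $230,400 × 4/45 = $20,480. Book value $85,420.
Year 7: $230,400 × 3/45 = $15,360. Book value $70,060.
Year 8: $230,400 × 2/45 = $10,240. Book value $59,820.
Accumulated through year 8 = $285,100 − $59,820 = $225,280.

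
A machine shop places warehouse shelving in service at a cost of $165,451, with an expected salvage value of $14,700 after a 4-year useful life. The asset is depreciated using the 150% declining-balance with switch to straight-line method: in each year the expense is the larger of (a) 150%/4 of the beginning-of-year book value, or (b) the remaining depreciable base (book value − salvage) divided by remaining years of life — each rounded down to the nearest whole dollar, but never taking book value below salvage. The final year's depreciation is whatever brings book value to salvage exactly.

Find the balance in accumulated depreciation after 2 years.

Depreciable base = $165,451 − $14,700 = $150,751.
Year 1: DB = ⌊$165,451 × 150%/4⌋ = $62,044; SL = ⌊$150,751/4⌋ = $37,687 → take DB $62,044. Book value $103,407.
Year 2: DB = ⌊$103,407 × 150%/4⌋ = $38,777; SL = ⌊$88,707/3⌋ = $29,569 → take DB $38,777. Book value $64,630.
Accumulated through year 2 = $165,451 − $64,630 = $100,821.

$100,821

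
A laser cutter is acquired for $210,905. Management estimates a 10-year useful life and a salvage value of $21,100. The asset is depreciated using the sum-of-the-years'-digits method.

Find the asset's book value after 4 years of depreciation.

Depreciable base = $210,905 − $21,100 = $189,805.
Sum of the years' digits = 10+9+8+7+6+5+4+3+2+1 = 55.
Year 1: $189,805 × 10/55 = $34,510. Book value $176,395.
Year 2: $189,805 × 9/55 = $31,059. Book value $145,336.
Year 3: $189,805 × 8/55 = $27,608. Book value $117,728.
Year 4: $189,805 × 7/55 = $24,157. Book value $93,571.

$93,571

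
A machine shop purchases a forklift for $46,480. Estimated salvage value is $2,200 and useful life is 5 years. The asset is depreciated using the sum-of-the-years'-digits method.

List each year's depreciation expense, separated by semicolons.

$14,760; $11,808; $8,856; $5,904; $2,952

Depreciable base = $46,480 − $2,200 = $44,280.
Sum of the years' digits = 5+4+3+2+1 = 15.
Year 1: $44,280 × 5/15 = $14,760. Book value $31,720.
Year 2: $44,280 × 4/15 = $11,808. Book value $19,912.
Year 3: $44,280 × 3/15 = $8,856. Book value $11,056.
Year 4: $44,280 × 2/15 = $5,904. Book value $5,152.
Year 5: $44,280 × 1/15 = $2,952. Book value $2,200.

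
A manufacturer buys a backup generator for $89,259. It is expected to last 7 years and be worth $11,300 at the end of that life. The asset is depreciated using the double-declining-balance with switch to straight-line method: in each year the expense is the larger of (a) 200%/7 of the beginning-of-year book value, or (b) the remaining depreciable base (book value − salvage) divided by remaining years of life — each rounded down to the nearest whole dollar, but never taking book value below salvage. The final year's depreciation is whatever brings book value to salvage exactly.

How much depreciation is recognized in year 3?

$13,011

Depreciable base = $89,259 − $11,300 = $77,959.
Year 1: DB = ⌊$89,259 × 200%/7⌋ = $25,502; SL = ⌊$77,959/7⌋ = $11,137 → take DB $25,502. Book value $63,757.
Year 2: DB = ⌊$63,757 × 200%/7⌋ = $18,216; SL = ⌊$52,457/6⌋ = $8,742 → take DB $18,216. Book value $45,541.
Year 3: DB = ⌊$45,541 × 200%/7⌋ = $13,011; SL = ⌊$34,241/5⌋ = $6,848 → take DB $13,011. Book value $32,530.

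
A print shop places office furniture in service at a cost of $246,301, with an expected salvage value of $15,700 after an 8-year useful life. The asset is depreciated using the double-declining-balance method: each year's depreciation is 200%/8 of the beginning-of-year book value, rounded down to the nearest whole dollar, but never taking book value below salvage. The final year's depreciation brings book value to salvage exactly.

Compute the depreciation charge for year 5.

Depreciable base = $246,301 − $15,700 = $230,601.
Year 1: ⌊$246,301 × 200%/8⌋ = $61,575. Book value $184,726.
Year 2: ⌊$184,726 × 200%/8⌋ = $46,181. Book value $138,545.
Year 3: ⌊$138,545 × 200%/8⌋ = $34,636. Book value $103,909.
Year 4: ⌊$103,909 × 200%/8⌋ = $25,977. Book value $77,932.
Year 5: ⌊$77,932 × 200%/8⌋ = $19,483. Book value $58,449.

$19,483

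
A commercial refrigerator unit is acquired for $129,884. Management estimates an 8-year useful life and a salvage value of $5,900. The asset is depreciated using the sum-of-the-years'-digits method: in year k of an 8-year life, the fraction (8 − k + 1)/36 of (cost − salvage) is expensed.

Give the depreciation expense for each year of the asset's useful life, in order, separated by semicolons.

$27,552; $24,108; $20,664; $17,220; $13,776; $10,332; $6,888; $3,444

Depreciable base = $129,884 − $5,900 = $123,984.
Sum of the years' digits = 8+7+6+5+4+3+2+1 = 36.
Year 1: $123,984 × 8/36 = $27,552. Book value $102,332.
Year 2: $123,984 × 7/36 = $24,108. Book value $78,224.
Year 3: $123,984 × 6/36 = $20,664. Book value $57,560.
Year 4: $123,984 × 5/36 = $17,220. Book value $40,340.
Year 5: $123,984 × 4/36 = $13,776. Book value $26,564.
Year 6: $123,984 × 3/36 = $10,332. Book value $16,232.
Year 7: $123,984 × 2/36 = $6,888. Book value $9,344.
Year 8: $123,984 × 1/36 = $3,444. Book value $5,900.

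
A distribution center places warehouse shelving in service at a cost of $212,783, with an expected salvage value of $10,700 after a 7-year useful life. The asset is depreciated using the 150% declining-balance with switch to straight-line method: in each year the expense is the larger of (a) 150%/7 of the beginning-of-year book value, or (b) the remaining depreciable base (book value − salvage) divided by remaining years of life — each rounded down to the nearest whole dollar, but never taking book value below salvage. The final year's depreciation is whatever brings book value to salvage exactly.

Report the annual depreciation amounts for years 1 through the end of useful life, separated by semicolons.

$45,596; $35,825; $28,149; $23,128; $23,128; $23,128; $23,129

Depreciable base = $212,783 − $10,700 = $202,083.
Year 1: DB = ⌊$212,783 × 150%/7⌋ = $45,596; SL = ⌊$202,083/7⌋ = $28,869 → take DB $45,596. Book value $167,187.
Year 2: DB = ⌊$167,187 × 150%/7⌋ = $35,825; SL = ⌊$156,487/6⌋ = $26,081 → take DB $35,825. Book value $131,362.
Year 3: DB = ⌊$131,362 × 150%/7⌋ = $28,149; SL = ⌊$120,662/5⌋ = $24,132 → take DB $28,149. Book value $103,213.
Year 4: DB = ⌊$103,213 × 150%/7⌋ = $22,117; SL = ⌊$92,513/4⌋ = $23,128 → take SL $23,128. Book value $80,085.
Year 5: DB = ⌊$80,085 × 150%/7⌋ = $17,161; SL = ⌊$69,385/3⌋ = $23,128 → take SL $23,128. Book value $56,957.
Year 6: DB = ⌊$56,957 × 150%/7⌋ = $12,205; SL = ⌊$46,257/2⌋ = $23,128 → take SL $23,128. Book value $33,829.
Year 7 (final): $33,829 − $10,700 = $23,129. Book value $10,700.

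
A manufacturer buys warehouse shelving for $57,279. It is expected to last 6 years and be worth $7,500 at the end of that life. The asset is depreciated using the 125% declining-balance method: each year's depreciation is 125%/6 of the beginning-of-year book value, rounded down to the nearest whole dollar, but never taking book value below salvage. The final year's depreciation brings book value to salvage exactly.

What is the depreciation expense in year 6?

$10,313

Depreciable base = $57,279 − $7,500 = $49,779.
Year 1: ⌊$57,279 × 125%/6⌋ = $11,933. Book value $45,346.
Year 2: ⌊$45,346 × 125%/6⌋ = $9,447. Book value $35,899.
Year 3: ⌊$35,899 × 125%/6⌋ = $7,478. Book value $28,421.
Year 4: ⌊$28,421 × 125%/6⌋ = $5,921. Book value $22,500.
Year 5: ⌊$22,500 × 125%/6⌋ = $4,687. Book value $17,813.
Year 6 (final): $17,813 − $7,500 = $10,313. Book value $7,500.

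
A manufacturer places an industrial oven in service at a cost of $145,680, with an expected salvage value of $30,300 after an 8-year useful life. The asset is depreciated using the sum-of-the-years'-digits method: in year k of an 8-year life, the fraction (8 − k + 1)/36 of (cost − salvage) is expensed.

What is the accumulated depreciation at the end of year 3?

$67,305

Depreciable base = $145,680 − $30,300 = $115,380.
Sum of the years' digits = 8+7+6+5+4+3+2+1 = 36.
Year 1: $115,380 × 8/36 = $25,640. Book value $120,040.
Year 2: $115,380 × 7/36 = $22,435. Book value $97,605.
Year 3: $115,380 × 6/36 = $19,230. Book value $78,375.
Accumulated through year 3 = $145,680 − $78,375 = $67,305.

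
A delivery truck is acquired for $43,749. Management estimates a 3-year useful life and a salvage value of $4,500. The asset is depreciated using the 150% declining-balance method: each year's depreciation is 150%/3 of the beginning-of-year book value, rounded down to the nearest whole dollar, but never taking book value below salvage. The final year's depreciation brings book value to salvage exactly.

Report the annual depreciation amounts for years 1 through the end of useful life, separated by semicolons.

Depreciable base = $43,749 − $4,500 = $39,249.
Year 1: ⌊$43,749 × 150%/3⌋ = $21,874. Book value $21,875.
Year 2: ⌊$21,875 × 150%/3⌋ = $10,937. Book value $10,938.
Year 3 (final): $10,938 − $4,500 = $6,438. Book value $4,500.

$21,874; $10,937; $6,438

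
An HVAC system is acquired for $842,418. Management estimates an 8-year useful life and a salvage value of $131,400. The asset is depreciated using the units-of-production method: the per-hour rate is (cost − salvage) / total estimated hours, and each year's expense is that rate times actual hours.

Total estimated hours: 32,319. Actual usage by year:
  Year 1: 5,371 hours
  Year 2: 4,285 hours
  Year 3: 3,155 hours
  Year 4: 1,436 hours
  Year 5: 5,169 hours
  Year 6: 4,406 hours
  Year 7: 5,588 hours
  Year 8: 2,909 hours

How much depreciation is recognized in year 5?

$113,718

Depreciable base = $842,418 − $131,400 = $711,018.
Rate = $711,018 / 32,319 hours = $22 per hour.
Year 1: 5,371 × $22 = $118,162. Book value $724,256.
Year 2: 4,285 × $22 = $94,270. Book value $629,986.
Year 3: 3,155 × $22 = $69,410. Book value $560,576.
Year 4: 1,436 × $22 = $31,592. Book value $528,984.
Year 5: 5,169 × $22 = $113,718. Book value $415,266.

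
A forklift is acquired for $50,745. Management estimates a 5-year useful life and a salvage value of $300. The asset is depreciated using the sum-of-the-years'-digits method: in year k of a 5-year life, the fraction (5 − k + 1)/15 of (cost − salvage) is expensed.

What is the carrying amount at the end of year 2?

Depreciable base = $50,745 − $300 = $50,445.
Sum of the years' digits = 5+4+3+2+1 = 15.
Year 1: $50,445 × 5/15 = $16,815. Book value $33,930.
Year 2: $50,445 × 4/15 = $13,452. Book value $20,478.

$20,478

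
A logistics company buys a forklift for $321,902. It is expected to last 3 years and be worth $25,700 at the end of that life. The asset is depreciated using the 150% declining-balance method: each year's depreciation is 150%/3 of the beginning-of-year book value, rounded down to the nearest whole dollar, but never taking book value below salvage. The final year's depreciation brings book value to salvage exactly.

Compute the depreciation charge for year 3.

$54,776

Depreciable base = $321,902 − $25,700 = $296,202.
Year 1: ⌊$321,902 × 150%/3⌋ = $160,951. Book value $160,951.
Year 2: ⌊$160,951 × 150%/3⌋ = $80,475. Book value $80,476.
Year 3 (final): $80,476 − $25,700 = $54,776. Book value $25,700.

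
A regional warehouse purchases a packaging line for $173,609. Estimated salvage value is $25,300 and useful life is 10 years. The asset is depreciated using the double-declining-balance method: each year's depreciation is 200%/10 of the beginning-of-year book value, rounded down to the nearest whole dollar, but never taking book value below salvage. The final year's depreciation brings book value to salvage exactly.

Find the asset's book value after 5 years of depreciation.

$56,890

Depreciable base = $173,609 − $25,300 = $148,309.
Year 1: ⌊$173,609 × 200%/10⌋ = $34,721. Book value $138,888.
Year 2: ⌊$138,888 × 200%/10⌋ = $27,777. Book value $111,111.
Year 3: ⌊$111,111 × 200%/10⌋ = $22,222. Book value $88,889.
Year 4: ⌊$88,889 × 200%/10⌋ = $17,777. Book value $71,112.
Year 5: ⌊$71,112 × 200%/10⌋ = $14,222. Book value $56,890.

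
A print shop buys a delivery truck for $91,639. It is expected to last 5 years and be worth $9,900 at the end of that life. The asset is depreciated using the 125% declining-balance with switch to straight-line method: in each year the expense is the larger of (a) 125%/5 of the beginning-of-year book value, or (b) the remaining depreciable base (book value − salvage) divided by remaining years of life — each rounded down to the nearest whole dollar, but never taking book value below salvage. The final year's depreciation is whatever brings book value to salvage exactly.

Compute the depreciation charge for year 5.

$13,883

Depreciable base = $91,639 − $9,900 = $81,739.
Year 1: DB = ⌊$91,639 × 125%/5⌋ = $22,909; SL = ⌊$81,739/5⌋ = $16,347 → take DB $22,909. Book value $68,730.
Year 2: DB = ⌊$68,730 × 125%/5⌋ = $17,182; SL = ⌊$58,830/4⌋ = $14,707 → take DB $17,182. Book value $51,548.
Year 3: DB = ⌊$51,548 × 125%/5⌋ = $12,887; SL = ⌊$41,648/3⌋ = $13,882 → take SL $13,882. Book value $37,666.
Year 4: DB = ⌊$37,666 × 125%/5⌋ = $9,416; SL = ⌊$27,766/2⌋ = $13,883 → take SL $13,883. Book value $23,783.
Year 5 (final): $23,783 − $9,900 = $13,883. Book value $9,900.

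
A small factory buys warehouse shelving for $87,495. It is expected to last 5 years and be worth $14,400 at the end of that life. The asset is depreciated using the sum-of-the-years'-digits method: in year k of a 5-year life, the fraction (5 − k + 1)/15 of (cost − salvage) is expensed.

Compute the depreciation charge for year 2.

$19,492

Depreciable base = $87,495 − $14,400 = $73,095.
Sum of the years' digits = 5+4+3+2+1 = 15.
Year 1: $73,095 × 5/15 = $24,365. Book value $63,130.
Year 2: $73,095 × 4/15 = $19,492. Book value $43,638.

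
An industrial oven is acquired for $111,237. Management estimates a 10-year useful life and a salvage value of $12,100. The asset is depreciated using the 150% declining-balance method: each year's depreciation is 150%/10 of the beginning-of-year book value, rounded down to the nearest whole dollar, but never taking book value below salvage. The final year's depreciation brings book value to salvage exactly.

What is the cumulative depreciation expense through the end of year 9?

Depreciable base = $111,237 − $12,100 = $99,137.
Year 1: ⌊$111,237 × 150%/10⌋ = $16,685. Book value $94,552.
Year 2: ⌊$94,552 × 150%/10⌋ = $14,182. Book value $80,370.
Year 3: ⌊$80,370 × 150%/10⌋ = $12,055. Book value $68,315.
Year 4: ⌊$68,315 × 150%/10⌋ = $10,247. Book value $58,068.
Year 5: ⌊$58,068 × 150%/10⌋ = $8,710. Book value $49,358.
Year 6: ⌊$49,358 × 150%/10⌋ = $7,403. Book value $41,955.
Year 7: ⌊$41,955 × 150%/10⌋ = $6,293. Book value $35,662.
Year 8: ⌊$35,662 × 150%/10⌋ = $5,349. Book value $30,313.
Year 9: ⌊$30,313 × 150%/10⌋ = $4,546. Book value $25,767.
Accumulated through year 9 = $111,237 − $25,767 = $85,470.

$85,470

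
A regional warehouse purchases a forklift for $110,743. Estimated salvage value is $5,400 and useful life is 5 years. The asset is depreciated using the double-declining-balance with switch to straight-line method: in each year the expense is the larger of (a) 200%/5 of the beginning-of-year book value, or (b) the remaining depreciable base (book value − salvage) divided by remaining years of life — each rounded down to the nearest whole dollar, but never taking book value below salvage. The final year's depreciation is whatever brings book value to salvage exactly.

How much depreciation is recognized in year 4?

Depreciable base = $110,743 − $5,400 = $105,343.
Year 1: DB = ⌊$110,743 × 200%/5⌋ = $44,297; SL = ⌊$105,343/5⌋ = $21,068 → take DB $44,297. Book value $66,446.
Year 2: DB = ⌊$66,446 × 200%/5⌋ = $26,578; SL = ⌊$61,046/4⌋ = $15,261 → take DB $26,578. Book value $39,868.
Year 3: DB = ⌊$39,868 × 200%/5⌋ = $15,947; SL = ⌊$34,468/3⌋ = $11,489 → take DB $15,947. Book value $23,921.
Year 4: DB = ⌊$23,921 × 200%/5⌋ = $9,568; SL = ⌊$18,521/2⌋ = $9,260 → take DB $9,568. Book value $14,353.

$9,568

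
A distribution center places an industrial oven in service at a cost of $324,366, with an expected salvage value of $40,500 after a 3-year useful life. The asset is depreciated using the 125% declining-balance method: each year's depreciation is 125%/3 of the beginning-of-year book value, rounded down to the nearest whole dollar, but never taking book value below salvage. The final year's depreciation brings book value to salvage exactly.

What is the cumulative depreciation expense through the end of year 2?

$213,991

Depreciable base = $324,366 − $40,500 = $283,866.
Year 1: ⌊$324,366 × 125%/3⌋ = $135,152. Book value $189,214.
Year 2: ⌊$189,214 × 125%/3⌋ = $78,839. Book value $110,375.
Accumulated through year 2 = $324,366 − $110,375 = $213,991.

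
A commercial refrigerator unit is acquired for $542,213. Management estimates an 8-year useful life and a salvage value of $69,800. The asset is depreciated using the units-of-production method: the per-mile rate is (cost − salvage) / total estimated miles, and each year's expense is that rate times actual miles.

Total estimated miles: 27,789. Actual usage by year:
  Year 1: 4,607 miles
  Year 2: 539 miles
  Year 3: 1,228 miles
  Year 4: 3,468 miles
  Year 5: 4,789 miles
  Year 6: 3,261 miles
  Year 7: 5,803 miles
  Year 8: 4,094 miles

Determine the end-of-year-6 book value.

$238,049

Depreciable base = $542,213 − $69,800 = $472,413.
Rate = $472,413 / 27,789 miles = $17 per mile.
Year 1: 4,607 × $17 = $78,319. Book value $463,894.
Year 2: 539 × $17 = $9,163. Book value $454,731.
Year 3: 1,228 × $17 = $20,876. Book value $433,855.
Year 4: 3,468 × $17 = $58,956. Book value $374,899.
Year 5: 4,789 × $17 = $81,413. Book value $293,486.
Year 6: 3,261 × $17 = $55,437. Book value $238,049.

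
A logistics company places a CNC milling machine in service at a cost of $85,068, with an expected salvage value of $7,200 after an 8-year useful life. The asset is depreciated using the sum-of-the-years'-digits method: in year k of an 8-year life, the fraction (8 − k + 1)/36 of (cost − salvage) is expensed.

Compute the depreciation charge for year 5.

Depreciable base = $85,068 − $7,200 = $77,868.
Sum of the years' digits = 8+7+6+5+4+3+2+1 = 36.
Year 1: $77,868 × 8/36 = $17,304. Book value $67,764.
Year 2: $77,868 × 7/36 = $15,141. Book value $52,623.
Year 3: $77,868 × 6/36 = $12,978. Book value $39,645.
Year 4: $77,868 × 5/36 = $10,815. Book value $28,830.
Year 5: $77,868 × 4/36 = $8,652. Book value $20,178.

$8,652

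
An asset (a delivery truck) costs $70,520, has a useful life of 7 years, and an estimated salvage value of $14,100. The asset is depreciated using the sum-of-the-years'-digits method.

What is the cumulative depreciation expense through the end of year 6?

Depreciable base = $70,520 − $14,100 = $56,420.
Sum of the years' digits = 7+6+5+4+3+2+1 = 28.
Year 1: $56,420 × 7/28 = $14,105. Book value $56,415.
Year 2: $56,420 × 6/28 = $12,090. Book value $44,325.
Year 3: $56,420 × 5/28 = $10,075. Book value $34,250.
Year 4: $56,420 × 4/28 = $8,060. Book value $26,190.
Year 5: $56,420 × 3/28 = $6,045. Book value $20,145.
Year 6: $56,420 × 2/28 = $4,030. Book value $16,115.
Accumulated through year 6 = $70,520 − $16,115 = $54,405.

$54,405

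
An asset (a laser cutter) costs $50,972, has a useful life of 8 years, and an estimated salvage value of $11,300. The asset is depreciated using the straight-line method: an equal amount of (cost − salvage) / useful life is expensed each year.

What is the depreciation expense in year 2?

Depreciable base = $50,972 − $11,300 = $39,672.
Annual expense = $39,672 / 8 = $4,959.

$4,959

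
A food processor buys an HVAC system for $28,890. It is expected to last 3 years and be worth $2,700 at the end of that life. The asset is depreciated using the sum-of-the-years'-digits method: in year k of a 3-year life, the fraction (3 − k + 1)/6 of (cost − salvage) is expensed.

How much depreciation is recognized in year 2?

$8,730

Depreciable base = $28,890 − $2,700 = $26,190.
Sum of the years' digits = 3+2+1 = 6.
Year 1: $26,190 × 3/6 = $13,095. Book value $15,795.
Year 2: $26,190 × 2/6 = $8,730. Book value $7,065.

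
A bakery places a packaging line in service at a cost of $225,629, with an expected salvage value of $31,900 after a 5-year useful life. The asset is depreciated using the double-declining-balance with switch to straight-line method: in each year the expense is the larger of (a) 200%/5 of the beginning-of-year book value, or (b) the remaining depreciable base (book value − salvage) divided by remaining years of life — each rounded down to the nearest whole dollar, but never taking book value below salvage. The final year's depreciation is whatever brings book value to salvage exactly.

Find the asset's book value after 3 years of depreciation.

$48,737

Depreciable base = $225,629 − $31,900 = $193,729.
Year 1: DB = ⌊$225,629 × 200%/5⌋ = $90,251; SL = ⌊$193,729/5⌋ = $38,745 → take DB $90,251. Book value $135,378.
Year 2: DB = ⌊$135,378 × 200%/5⌋ = $54,151; SL = ⌊$103,478/4⌋ = $25,869 → take DB $54,151. Book value $81,227.
Year 3: DB = ⌊$81,227 × 200%/5⌋ = $32,490; SL = ⌊$49,327/3⌋ = $16,442 → take DB $32,490. Book value $48,737.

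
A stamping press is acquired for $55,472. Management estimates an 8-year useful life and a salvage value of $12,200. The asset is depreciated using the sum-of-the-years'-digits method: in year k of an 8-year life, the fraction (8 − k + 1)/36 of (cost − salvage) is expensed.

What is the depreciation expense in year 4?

Depreciable base = $55,472 − $12,200 = $43,272.
Sum of the years' digits = 8+7+6+5+4+3+2+1 = 36.
Year 1: $43,272 × 8/36 = $9,616. Book value $45,856.
Year 2: $43,272 × 7/36 = $8,414. Book value $37,442.
Year 3: $43,272 × 6/36 = $7,212. Book value $30,230.
Year 4: $43,272 × 5/36 = $6,010. Book value $24,220.

$6,010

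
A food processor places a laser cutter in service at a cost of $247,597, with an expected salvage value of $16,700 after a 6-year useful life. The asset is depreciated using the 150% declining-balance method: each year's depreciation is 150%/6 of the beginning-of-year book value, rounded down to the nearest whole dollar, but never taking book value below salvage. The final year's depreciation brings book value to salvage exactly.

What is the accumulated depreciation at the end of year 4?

$169,255

Depreciable base = $247,597 − $16,700 = $230,897.
Year 1: ⌊$247,597 × 150%/6⌋ = $61,899. Book value $185,698.
Year 2: ⌊$185,698 × 150%/6⌋ = $46,424. Book value $139,274.
Year 3: ⌊$139,274 × 150%/6⌋ = $34,818. Book value $104,456.
Year 4: ⌊$104,456 × 150%/6⌋ = $26,114. Book value $78,342.
Accumulated through year 4 = $247,597 − $78,342 = $169,255.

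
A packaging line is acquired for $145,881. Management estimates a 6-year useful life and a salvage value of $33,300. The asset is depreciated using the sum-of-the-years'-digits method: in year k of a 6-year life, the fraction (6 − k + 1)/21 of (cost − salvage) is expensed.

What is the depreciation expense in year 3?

$21,444

Depreciable base = $145,881 − $33,300 = $112,581.
Sum of the years' digits = 6+5+4+3+2+1 = 21.
Year 1: $112,581 × 6/21 = $32,166. Book value $113,715.
Year 2: $112,581 × 5/21 = $26,805. Book value $86,910.
Year 3: $112,581 × 4/21 = $21,444. Book value $65,466.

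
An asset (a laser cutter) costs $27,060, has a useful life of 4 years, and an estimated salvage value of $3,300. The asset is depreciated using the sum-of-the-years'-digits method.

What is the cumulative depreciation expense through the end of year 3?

Depreciable base = $27,060 − $3,300 = $23,760.
Sum of the years' digits = 4+3+2+1 = 10.
Year 1: $23,760 × 4/10 = $9,504. Book value $17,556.
Year 2: $23,760 × 3/10 = $7,128. Book value $10,428.
Year 3: $23,760 × 2/10 = $4,752. Book value $5,676.
Accumulated through year 3 = $27,060 − $5,676 = $21,384.

$21,384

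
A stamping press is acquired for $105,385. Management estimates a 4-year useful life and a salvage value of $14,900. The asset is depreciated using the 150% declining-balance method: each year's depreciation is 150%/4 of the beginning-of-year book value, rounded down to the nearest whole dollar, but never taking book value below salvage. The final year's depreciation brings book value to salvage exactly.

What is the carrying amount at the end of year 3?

$25,730

Depreciable base = $105,385 − $14,900 = $90,485.
Year 1: ⌊$105,385 × 150%/4⌋ = $39,519. Book value $65,866.
Year 2: ⌊$65,866 × 150%/4⌋ = $24,699. Book value $41,167.
Year 3: ⌊$41,167 × 150%/4⌋ = $15,437. Book value $25,730.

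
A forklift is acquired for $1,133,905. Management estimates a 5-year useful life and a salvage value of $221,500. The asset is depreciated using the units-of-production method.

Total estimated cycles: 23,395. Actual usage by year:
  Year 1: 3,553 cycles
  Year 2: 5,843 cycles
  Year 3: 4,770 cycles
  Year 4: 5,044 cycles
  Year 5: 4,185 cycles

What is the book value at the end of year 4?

Depreciable base = $1,133,905 − $221,500 = $912,405.
Rate = $912,405 / 23,395 cycles = $39 per cycle.
Year 1: 3,553 × $39 = $138,567. Book value $995,338.
Year 2: 5,843 × $39 = $227,877. Book value $767,461.
Year 3: 4,770 × $39 = $186,030. Book value $581,431.
Year 4: 5,044 × $39 = $196,716. Book value $384,715.

$384,715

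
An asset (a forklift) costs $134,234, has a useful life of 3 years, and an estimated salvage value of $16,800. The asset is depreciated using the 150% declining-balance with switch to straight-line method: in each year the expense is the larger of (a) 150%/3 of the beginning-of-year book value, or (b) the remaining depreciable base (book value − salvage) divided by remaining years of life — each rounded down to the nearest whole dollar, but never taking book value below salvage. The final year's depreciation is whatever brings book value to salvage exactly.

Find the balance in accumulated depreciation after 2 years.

$100,675

Depreciable base = $134,234 − $16,800 = $117,434.
Year 1: DB = ⌊$134,234 × 150%/3⌋ = $67,117; SL = ⌊$117,434/3⌋ = $39,144 → take DB $67,117. Book value $67,117.
Year 2: DB = ⌊$67,117 × 150%/3⌋ = $33,558; SL = ⌊$50,317/2⌋ = $25,158 → take DB $33,558. Book value $33,559.
Accumulated through year 2 = $134,234 − $33,559 = $100,675.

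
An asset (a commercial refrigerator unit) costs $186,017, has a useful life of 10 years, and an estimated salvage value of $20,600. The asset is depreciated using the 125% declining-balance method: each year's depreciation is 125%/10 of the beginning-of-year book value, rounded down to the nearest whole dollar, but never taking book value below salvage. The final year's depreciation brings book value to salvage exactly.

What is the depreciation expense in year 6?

Depreciable base = $186,017 − $20,600 = $165,417.
Year 1: ⌊$186,017 × 125%/10⌋ = $23,252. Book value $162,765.
Year 2: ⌊$162,765 × 125%/10⌋ = $20,345. Book value $142,420.
Year 3: ⌊$142,420 × 125%/10⌋ = $17,802. Book value $124,618.
Year 4: ⌊$124,618 × 125%/10⌋ = $15,577. Book value $109,041.
Year 5: ⌊$109,041 × 125%/10⌋ = $13,630. Book value $95,411.
Year 6: ⌊$95,411 × 125%/10⌋ = $11,926. Book value $83,485.

$11,926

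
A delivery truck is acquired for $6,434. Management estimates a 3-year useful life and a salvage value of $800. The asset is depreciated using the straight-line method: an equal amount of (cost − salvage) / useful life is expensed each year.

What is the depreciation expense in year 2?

$1,878

Depreciable base = $6,434 − $800 = $5,634.
Annual expense = $5,634 / 3 = $1,878.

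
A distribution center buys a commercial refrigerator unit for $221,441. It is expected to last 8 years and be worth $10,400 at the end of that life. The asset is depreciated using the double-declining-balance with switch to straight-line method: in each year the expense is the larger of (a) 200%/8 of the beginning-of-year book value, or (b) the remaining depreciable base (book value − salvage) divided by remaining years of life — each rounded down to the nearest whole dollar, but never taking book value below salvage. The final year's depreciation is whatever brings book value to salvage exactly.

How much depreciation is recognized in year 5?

$17,516

Depreciable base = $221,441 − $10,400 = $211,041.
Year 1: DB = ⌊$221,441 × 200%/8⌋ = $55,360; SL = ⌊$211,041/8⌋ = $26,380 → take DB $55,360. Book value $166,081.
Year 2: DB = ⌊$166,081 × 200%/8⌋ = $41,520; SL = ⌊$155,681/7⌋ = $22,240 → take DB $41,520. Book value $124,561.
Year 3: DB = ⌊$124,561 × 200%/8⌋ = $31,140; SL = ⌊$114,161/6⌋ = $19,026 → take DB $31,140. Book value $93,421.
Year 4: DB = ⌊$93,421 × 200%/8⌋ = $23,355; SL = ⌊$83,021/5⌋ = $16,604 → take DB $23,355. Book value $70,066.
Year 5: DB = ⌊$70,066 × 200%/8⌋ = $17,516; SL = ⌊$59,666/4⌋ = $14,916 → take DB $17,516. Book value $52,550.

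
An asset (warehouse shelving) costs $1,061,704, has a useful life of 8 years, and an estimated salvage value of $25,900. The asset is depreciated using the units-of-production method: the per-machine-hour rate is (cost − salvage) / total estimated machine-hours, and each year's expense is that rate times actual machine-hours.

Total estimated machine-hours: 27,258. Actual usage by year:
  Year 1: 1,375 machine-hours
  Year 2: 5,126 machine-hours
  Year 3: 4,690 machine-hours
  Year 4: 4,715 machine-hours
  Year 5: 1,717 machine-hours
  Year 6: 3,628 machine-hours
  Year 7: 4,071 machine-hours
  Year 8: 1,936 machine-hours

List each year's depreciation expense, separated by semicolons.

$52,250; $194,788; $178,220; $179,170; $65,246; $137,864; $154,698; $73,568

Depreciable base = $1,061,704 − $25,900 = $1,035,804.
Rate = $1,035,804 / 27,258 machine-hours = $38 per machine-hour.
Year 1: 1,375 × $38 = $52,250. Book value $1,009,454.
Year 2: 5,126 × $38 = $194,788. Book value $814,666.
Year 3: 4,690 × $38 = $178,220. Book value $636,446.
Year 4: 4,715 × $38 = $179,170. Book value $457,276.
Year 5: 1,717 × $38 = $65,246. Book value $392,030.
Year 6: 3,628 × $38 = $137,864. Book value $254,166.
Year 7: 4,071 × $38 = $154,698. Book value $99,468.
Year 8: 1,936 × $38 = $73,568. Book value $25,900.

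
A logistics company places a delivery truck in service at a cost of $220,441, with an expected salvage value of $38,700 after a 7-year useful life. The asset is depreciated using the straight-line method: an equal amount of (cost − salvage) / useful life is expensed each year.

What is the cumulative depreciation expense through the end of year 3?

Depreciable base = $220,441 − $38,700 = $181,741.
Annual expense = $181,741 / 7 = $25,963.
End of year 1: book value $194,478.
End of year 2: book value $168,515.
End of year 3: book value $142,552.
Accumulated through year 3 = $220,441 − $142,552 = $77,889.

$77,889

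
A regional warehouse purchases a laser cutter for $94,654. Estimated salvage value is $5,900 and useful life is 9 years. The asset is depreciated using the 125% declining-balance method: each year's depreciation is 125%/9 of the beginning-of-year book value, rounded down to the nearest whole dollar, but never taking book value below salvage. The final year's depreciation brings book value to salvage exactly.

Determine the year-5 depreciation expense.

$7,228

Depreciable base = $94,654 − $5,900 = $88,754.
Year 1: ⌊$94,654 × 125%/9⌋ = $13,146. Book value $81,508.
Year 2: ⌊$81,508 × 125%/9⌋ = $11,320. Book value $70,188.
Year 3: ⌊$70,188 × 125%/9⌋ = $9,748. Book value $60,440.
Year 4: ⌊$60,440 × 125%/9⌋ = $8,394. Book value $52,046.
Year 5: ⌊$52,046 × 125%/9⌋ = $7,228. Book value $44,818.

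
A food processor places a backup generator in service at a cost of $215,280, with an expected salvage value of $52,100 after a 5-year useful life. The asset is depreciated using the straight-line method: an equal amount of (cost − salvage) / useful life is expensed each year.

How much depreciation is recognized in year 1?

Depreciable base = $215,280 − $52,100 = $163,180.
Annual expense = $163,180 / 5 = $32,636.

$32,636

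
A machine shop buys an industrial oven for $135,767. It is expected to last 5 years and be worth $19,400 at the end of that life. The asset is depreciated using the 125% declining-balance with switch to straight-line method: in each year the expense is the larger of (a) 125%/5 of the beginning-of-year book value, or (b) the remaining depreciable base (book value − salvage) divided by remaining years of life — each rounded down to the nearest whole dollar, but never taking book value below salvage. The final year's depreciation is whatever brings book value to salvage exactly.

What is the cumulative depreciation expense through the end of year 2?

$59,397

Depreciable base = $135,767 − $19,400 = $116,367.
Year 1: DB = ⌊$135,767 × 125%/5⌋ = $33,941; SL = ⌊$116,367/5⌋ = $23,273 → take DB $33,941. Book value $101,826.
Year 2: DB = ⌊$101,826 × 125%/5⌋ = $25,456; SL = ⌊$82,426/4⌋ = $20,606 → take DB $25,456. Book value $76,370.
Accumulated through year 2 = $135,767 − $76,370 = $59,397.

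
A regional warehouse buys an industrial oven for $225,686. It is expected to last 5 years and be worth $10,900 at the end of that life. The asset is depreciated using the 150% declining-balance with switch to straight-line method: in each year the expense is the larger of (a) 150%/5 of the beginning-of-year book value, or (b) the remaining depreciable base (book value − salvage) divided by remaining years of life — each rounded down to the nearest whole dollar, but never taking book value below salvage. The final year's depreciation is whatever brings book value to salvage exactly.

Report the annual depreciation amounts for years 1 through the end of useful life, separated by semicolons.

Depreciable base = $225,686 − $10,900 = $214,786.
Year 1: DB = ⌊$225,686 × 150%/5⌋ = $67,705; SL = ⌊$214,786/5⌋ = $42,957 → take DB $67,705. Book value $157,981.
Year 2: DB = ⌊$157,981 × 150%/5⌋ = $47,394; SL = ⌊$147,081/4⌋ = $36,770 → take DB $47,394. Book value $110,587.
Year 3: DB = ⌊$110,587 × 150%/5⌋ = $33,176; SL = ⌊$99,687/3⌋ = $33,229 → take SL $33,229. Book value $77,358.
Year 4: DB = ⌊$77,358 × 150%/5⌋ = $23,207; SL = ⌊$66,458/2⌋ = $33,229 → take SL $33,229. Book value $44,129.
Year 5 (final): $44,129 − $10,900 = $33,229. Book value $10,900.

$67,705; $47,394; $33,229; $33,229; $33,229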